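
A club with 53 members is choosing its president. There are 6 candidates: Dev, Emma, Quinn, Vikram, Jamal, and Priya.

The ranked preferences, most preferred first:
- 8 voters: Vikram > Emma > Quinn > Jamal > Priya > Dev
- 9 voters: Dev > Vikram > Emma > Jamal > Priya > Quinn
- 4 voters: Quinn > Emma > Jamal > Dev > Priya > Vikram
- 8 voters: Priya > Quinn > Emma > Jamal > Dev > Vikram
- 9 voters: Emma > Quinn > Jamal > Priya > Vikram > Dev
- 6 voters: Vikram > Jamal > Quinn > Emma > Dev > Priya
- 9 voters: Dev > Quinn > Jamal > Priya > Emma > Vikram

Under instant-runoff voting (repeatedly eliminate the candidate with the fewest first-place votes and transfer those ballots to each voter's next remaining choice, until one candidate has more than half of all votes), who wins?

Round 1: Dev 18, Emma 9, Quinn 4, Vikram 14, Jamal 0, Priya 8. Jamal eliminated.
Round 2: Dev 18, Emma 9, Quinn 4, Vikram 14, Priya 8. Quinn eliminated.
Round 3: Dev 18, Emma 13, Vikram 14, Priya 8. Priya eliminated.
Round 4: Dev 18, Emma 21, Vikram 14. Vikram eliminated.
Round 5: Dev 18, Emma 35. Emma has a majority (≥27).

Emma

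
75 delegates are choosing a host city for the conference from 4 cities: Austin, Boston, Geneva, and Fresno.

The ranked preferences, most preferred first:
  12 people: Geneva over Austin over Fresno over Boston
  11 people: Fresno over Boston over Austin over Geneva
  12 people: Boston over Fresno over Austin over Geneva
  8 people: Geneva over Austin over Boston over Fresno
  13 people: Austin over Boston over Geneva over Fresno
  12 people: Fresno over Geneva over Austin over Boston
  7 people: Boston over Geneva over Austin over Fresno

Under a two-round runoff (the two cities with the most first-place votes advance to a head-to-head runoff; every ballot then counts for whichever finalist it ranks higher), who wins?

Round 1 first-place votes: Austin 13, Boston 19, Geneva 20, Fresno 23. Fresno and Geneva advance.
Runoff: Fresno is ranked above Geneva on 35 ballots, Geneva above Fresno on 40.

Geneva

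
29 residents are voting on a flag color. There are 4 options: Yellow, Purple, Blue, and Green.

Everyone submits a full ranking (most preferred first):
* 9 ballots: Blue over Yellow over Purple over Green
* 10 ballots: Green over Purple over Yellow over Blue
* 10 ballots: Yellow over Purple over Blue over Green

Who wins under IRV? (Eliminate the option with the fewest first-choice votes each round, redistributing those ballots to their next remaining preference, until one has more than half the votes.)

Round 1: Yellow 10, Purple 0, Blue 9, Green 10. Purple eliminated.
Round 2: Yellow 10, Blue 9, Green 10. Blue eliminated.
Round 3: Yellow 19, Green 10. Yellow has a majority (≥15).

Yellow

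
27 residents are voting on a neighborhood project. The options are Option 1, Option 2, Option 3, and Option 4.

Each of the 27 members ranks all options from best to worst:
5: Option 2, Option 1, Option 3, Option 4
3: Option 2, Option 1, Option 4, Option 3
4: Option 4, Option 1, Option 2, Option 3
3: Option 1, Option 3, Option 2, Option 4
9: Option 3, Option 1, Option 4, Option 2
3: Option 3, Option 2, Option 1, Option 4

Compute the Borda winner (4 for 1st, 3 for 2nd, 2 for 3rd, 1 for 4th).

Option 1: 5×3 + 3×3 + 4×3 + 3×4 + 9×3 + 3×2 = 81
Option 2: 5×4 + 3×4 + 4×2 + 3×2 + 9×1 + 3×3 = 64
Option 3: 5×2 + 3×1 + 4×1 + 3×3 + 9×4 + 3×4 = 74
Option 4: 5×1 + 3×2 + 4×4 + 3×1 + 9×2 + 3×1 = 51

Option 1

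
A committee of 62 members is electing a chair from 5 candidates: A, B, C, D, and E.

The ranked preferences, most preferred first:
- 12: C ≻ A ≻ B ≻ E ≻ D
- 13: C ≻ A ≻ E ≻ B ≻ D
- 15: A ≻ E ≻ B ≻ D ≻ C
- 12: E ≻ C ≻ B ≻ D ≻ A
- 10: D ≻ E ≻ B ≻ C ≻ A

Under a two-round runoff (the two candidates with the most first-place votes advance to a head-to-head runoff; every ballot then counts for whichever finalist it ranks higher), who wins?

C

Round 1 first-place votes: A 15, B 0, C 25, D 10, E 12. C and A advance.
Runoff: C is ranked above A on 47 ballots, A above C on 15.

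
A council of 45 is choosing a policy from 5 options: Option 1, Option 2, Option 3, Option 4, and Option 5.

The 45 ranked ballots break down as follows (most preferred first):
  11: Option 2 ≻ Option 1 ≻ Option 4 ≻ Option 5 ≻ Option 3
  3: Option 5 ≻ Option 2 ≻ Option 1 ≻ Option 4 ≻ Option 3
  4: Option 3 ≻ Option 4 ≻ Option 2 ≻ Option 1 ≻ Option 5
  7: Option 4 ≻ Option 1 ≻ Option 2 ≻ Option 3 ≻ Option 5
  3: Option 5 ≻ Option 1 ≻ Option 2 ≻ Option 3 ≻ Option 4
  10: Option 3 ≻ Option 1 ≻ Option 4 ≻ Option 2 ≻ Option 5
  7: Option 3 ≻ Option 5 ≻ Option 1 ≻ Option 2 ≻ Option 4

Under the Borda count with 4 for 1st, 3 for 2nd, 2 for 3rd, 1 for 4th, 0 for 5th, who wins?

Option 1: 11×3 + 3×2 + 4×1 + 7×3 + 3×3 + 10×3 + 7×2 = 117
Option 2: 11×4 + 3×3 + 4×2 + 7×2 + 3×2 + 10×1 + 7×1 = 98
Option 3: 11×0 + 3×0 + 4×4 + 7×1 + 3×1 + 10×4 + 7×4 = 94
Option 4: 11×2 + 3×1 + 4×3 + 7×4 + 3×0 + 10×2 + 7×0 = 85
Option 5: 11×1 + 3×4 + 4×0 + 7×0 + 3×4 + 10×0 + 7×3 = 56

Option 1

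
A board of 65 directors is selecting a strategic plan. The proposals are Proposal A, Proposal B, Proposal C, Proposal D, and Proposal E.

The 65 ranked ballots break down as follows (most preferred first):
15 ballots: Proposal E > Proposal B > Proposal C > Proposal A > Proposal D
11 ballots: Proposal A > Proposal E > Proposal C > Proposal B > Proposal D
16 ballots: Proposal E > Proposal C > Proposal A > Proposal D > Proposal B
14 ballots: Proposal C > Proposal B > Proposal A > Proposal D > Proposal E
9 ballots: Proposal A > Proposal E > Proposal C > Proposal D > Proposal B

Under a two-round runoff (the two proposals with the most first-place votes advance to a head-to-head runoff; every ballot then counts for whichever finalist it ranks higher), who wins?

Proposal A

Round 1 first-place votes: Proposal A 20, Proposal B 0, Proposal C 14, Proposal D 0, Proposal E 31. Proposal E and Proposal A advance.
Runoff: Proposal E is ranked above Proposal A on 31 ballots, Proposal A above Proposal E on 34.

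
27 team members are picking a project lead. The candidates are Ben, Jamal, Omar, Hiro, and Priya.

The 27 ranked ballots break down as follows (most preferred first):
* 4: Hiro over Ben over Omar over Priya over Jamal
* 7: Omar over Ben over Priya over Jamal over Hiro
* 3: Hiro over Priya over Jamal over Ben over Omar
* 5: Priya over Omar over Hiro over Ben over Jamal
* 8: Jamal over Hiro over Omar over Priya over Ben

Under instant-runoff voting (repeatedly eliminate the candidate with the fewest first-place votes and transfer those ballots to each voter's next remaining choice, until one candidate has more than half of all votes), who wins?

Omar

Round 1: Ben 0, Jamal 8, Omar 7, Hiro 7, Priya 5. Ben eliminated.
Round 2: Jamal 8, Omar 7, Hiro 7, Priya 5. Priya eliminated.
Round 3: Jamal 8, Omar 12, Hiro 7. Hiro eliminated.
Round 4: Jamal 11, Omar 16. Omar has a majority (≥14).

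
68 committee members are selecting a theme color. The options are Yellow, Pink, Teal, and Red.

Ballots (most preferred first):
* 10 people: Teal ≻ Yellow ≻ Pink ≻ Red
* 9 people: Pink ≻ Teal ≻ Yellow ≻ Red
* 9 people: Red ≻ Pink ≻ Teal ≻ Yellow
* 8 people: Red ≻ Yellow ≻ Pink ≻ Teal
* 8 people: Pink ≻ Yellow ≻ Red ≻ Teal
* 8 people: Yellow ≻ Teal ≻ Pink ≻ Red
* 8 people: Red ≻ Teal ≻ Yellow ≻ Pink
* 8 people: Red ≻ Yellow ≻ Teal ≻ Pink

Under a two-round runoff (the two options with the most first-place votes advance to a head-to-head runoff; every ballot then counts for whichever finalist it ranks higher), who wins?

Round 1 first-place votes: Yellow 8, Pink 17, Teal 10, Red 33. Red and Pink advance.
Runoff: Red is ranked above Pink on 33 ballots, Pink above Red on 35.

Pink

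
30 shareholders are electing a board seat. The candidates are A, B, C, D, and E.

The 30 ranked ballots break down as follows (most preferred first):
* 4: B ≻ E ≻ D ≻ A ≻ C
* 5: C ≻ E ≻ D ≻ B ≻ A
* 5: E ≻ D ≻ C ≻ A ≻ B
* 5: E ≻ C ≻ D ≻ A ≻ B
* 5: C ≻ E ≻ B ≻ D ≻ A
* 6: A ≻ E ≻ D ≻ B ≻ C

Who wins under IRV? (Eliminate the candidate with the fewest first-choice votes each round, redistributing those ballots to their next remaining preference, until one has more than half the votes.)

E

Round 1: A 6, B 4, C 10, D 0, E 10. D eliminated.
Round 2: A 6, B 4, C 10, E 10. B eliminated.
Round 3: A 6, C 10, E 14. A eliminated.
Round 4: C 10, E 20. E has a majority (≥16).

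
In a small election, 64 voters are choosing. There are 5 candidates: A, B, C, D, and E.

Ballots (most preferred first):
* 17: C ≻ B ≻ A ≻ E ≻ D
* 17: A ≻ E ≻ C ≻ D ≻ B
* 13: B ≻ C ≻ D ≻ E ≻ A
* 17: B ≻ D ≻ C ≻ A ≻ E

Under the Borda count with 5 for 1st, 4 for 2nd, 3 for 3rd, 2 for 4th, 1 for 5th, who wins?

A: 17×3 + 17×5 + 13×1 + 17×2 = 183
B: 17×4 + 17×1 + 13×5 + 17×5 = 235
C: 17×5 + 17×3 + 13×4 + 17×3 = 239
D: 17×1 + 17×2 + 13×3 + 17×4 = 158
E: 17×2 + 17×4 + 13×2 + 17×1 = 145

C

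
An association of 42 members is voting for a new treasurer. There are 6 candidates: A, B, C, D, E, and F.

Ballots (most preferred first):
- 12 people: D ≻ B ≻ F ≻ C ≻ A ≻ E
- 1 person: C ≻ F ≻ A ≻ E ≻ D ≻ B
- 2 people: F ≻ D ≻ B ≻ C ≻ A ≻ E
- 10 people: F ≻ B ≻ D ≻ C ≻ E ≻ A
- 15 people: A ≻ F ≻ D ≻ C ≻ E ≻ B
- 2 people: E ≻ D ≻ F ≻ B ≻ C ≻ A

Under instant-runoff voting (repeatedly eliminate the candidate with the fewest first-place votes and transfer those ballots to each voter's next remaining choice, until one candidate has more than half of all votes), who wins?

Round 1: A 15, B 0, C 1, D 12, E 2, F 12. B eliminated.
Round 2: A 15, C 1, D 12, E 2, F 12. C eliminated.
Round 3: A 15, D 12, E 2, F 13. E eliminated.
Round 4: A 15, D 14, F 13. F eliminated.
Round 5: A 16, D 26. D has a majority (≥22).

D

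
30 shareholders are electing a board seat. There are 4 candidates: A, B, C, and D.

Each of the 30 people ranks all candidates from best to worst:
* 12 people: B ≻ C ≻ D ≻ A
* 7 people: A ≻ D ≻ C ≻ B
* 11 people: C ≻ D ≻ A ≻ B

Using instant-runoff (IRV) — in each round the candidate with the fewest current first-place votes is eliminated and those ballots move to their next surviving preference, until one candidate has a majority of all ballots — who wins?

Round 1: A 7, B 12, C 11, D 0. D eliminated.
Round 2: A 7, B 12, C 11. A eliminated.
Round 3: B 12, C 18. C has a majority (≥16).

C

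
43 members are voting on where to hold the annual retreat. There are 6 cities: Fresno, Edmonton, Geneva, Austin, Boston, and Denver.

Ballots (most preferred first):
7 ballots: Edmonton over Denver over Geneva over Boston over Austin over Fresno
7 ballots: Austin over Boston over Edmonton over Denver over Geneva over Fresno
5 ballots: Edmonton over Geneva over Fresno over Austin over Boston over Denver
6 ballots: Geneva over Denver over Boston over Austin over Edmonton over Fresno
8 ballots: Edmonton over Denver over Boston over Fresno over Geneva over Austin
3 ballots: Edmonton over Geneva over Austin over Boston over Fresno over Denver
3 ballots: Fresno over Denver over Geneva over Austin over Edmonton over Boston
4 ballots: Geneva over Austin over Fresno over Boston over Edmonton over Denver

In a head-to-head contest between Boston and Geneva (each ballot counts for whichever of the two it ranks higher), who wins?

Geneva

Boston is ranked above Geneva on 15 ballots; Geneva above Boston on 28.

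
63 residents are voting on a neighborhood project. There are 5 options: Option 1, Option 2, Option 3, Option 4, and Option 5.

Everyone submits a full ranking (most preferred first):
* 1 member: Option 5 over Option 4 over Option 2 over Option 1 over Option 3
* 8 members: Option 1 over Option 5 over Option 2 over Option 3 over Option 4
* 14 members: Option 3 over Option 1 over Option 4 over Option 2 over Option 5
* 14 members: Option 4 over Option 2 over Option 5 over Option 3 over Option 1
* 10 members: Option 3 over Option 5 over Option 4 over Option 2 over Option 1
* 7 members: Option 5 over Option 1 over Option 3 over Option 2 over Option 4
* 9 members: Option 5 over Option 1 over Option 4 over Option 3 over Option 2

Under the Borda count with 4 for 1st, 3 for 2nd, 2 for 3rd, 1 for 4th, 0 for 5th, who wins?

Option 5

Option 1: 1×1 + 8×4 + 14×3 + 14×0 + 10×0 + 7×3 + 9×3 = 123
Option 2: 1×2 + 8×2 + 14×1 + 14×3 + 10×1 + 7×1 + 9×0 = 91
Option 3: 1×0 + 8×1 + 14×4 + 14×1 + 10×4 + 7×2 + 9×1 = 141
Option 4: 1×3 + 8×0 + 14×2 + 14×4 + 10×2 + 7×0 + 9×2 = 125
Option 5: 1×4 + 8×3 + 14×0 + 14×2 + 10×3 + 7×4 + 9×4 = 150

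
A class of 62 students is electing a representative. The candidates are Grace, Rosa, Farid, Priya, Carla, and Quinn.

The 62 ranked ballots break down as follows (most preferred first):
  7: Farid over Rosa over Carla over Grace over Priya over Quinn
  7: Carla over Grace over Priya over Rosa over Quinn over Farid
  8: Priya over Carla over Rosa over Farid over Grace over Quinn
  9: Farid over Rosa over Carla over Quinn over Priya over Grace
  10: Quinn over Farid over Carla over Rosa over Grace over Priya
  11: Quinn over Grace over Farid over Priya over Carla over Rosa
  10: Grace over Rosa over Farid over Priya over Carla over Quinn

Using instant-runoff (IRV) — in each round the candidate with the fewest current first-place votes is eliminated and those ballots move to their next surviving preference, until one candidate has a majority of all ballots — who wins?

Farid

Round 1: Grace 10, Rosa 0, Farid 16, Priya 8, Carla 7, Quinn 21. Rosa eliminated.
Round 2: Grace 10, Farid 16, Priya 8, Carla 7, Quinn 21. Carla eliminated.
Round 3: Grace 17, Farid 16, Priya 8, Quinn 21. Priya eliminated.
Round 4: Grace 17, Farid 24, Quinn 21. Grace eliminated.
Round 5: Farid 34, Quinn 28. Farid has a majority (≥32).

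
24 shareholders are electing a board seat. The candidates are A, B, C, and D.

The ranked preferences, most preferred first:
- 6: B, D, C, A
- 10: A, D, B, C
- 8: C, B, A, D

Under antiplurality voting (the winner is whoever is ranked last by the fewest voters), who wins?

Last-place votes: A 6, B 0, C 10, D 8.

B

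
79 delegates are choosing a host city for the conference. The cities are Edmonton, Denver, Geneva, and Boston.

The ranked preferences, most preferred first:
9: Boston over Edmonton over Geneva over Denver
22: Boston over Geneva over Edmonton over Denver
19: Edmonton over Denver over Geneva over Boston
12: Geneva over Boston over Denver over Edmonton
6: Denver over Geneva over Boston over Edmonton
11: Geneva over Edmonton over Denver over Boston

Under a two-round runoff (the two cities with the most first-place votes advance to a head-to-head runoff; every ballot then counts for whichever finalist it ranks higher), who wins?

Geneva

Round 1 first-place votes: Edmonton 19, Denver 6, Geneva 23, Boston 31. Boston and Geneva advance.
Runoff: Boston is ranked above Geneva on 31 ballots, Geneva above Boston on 48.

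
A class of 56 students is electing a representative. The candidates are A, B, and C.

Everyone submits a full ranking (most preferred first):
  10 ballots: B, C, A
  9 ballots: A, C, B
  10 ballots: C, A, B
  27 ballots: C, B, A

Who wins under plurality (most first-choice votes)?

First-place votes: A 9, B 10, C 37.

C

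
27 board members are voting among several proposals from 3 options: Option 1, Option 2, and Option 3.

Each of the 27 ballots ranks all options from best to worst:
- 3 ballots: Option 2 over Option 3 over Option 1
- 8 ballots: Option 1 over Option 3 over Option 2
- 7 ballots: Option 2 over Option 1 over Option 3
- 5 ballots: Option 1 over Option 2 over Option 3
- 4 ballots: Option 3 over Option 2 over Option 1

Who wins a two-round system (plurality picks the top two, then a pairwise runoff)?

Round 1 first-place votes: Option 1 13, Option 2 10, Option 3 4. Option 1 and Option 2 advance.
Runoff: Option 1 is ranked above Option 2 on 13 ballots, Option 2 above Option 1 on 14.

Option 2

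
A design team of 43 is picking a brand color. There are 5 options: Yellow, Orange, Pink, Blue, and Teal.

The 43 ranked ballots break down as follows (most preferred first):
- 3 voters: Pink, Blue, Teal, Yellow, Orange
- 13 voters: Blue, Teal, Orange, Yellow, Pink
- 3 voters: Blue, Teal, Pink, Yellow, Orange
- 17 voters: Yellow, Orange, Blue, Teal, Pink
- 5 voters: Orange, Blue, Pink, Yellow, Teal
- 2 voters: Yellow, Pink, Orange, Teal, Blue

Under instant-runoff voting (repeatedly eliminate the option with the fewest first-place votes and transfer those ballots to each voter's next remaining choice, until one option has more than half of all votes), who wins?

Blue

Round 1: Yellow 19, Orange 5, Pink 3, Blue 16, Teal 0. Teal eliminated.
Round 2: Yellow 19, Orange 5, Pink 3, Blue 16. Pink eliminated.
Round 3: Yellow 19, Orange 5, Blue 19. Orange eliminated.
Round 4: Yellow 19, Blue 24. Blue has a majority (≥22).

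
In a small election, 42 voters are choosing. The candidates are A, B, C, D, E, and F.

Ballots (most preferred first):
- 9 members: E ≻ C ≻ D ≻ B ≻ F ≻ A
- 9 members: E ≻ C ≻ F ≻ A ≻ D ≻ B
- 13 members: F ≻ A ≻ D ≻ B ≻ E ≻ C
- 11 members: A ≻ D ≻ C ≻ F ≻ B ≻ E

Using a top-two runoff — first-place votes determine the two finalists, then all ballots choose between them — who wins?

Round 1 first-place votes: A 11, B 0, C 0, D 0, E 18, F 13. E and F advance.
Runoff: E is ranked above F on 18 ballots, F above E on 24.

F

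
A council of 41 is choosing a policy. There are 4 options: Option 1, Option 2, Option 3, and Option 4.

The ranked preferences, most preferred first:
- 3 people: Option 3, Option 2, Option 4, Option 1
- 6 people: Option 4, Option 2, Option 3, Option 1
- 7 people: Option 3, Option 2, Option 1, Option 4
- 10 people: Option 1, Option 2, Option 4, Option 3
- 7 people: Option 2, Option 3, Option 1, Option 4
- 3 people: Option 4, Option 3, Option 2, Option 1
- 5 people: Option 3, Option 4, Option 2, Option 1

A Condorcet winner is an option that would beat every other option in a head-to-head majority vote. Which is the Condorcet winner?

Option 2

Option 2 vs Option 1: 31–10
Option 2 vs Option 3: 23–18
Option 2 vs Option 4: 27–14
Option 2 beats every other option.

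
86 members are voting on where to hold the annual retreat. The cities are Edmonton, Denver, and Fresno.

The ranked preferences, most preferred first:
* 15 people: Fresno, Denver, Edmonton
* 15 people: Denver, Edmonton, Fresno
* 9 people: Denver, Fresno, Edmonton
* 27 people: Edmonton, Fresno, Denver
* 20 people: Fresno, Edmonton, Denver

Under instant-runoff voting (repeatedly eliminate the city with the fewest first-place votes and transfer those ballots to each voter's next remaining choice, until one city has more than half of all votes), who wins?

Round 1: Edmonton 27, Denver 24, Fresno 35. Denver eliminated.
Round 2: Edmonton 42, Fresno 44. Fresno has a majority (≥44).

Fresno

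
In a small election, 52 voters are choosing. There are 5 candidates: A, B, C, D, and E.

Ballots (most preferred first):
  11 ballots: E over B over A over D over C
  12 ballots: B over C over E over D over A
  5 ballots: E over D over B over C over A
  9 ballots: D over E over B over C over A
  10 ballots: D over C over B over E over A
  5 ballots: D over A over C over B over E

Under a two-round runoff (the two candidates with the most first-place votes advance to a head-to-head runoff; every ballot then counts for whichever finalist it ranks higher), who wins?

E

Round 1 first-place votes: A 0, B 12, C 0, D 24, E 16. D and E advance.
Runoff: D is ranked above E on 24 ballots, E above D on 28.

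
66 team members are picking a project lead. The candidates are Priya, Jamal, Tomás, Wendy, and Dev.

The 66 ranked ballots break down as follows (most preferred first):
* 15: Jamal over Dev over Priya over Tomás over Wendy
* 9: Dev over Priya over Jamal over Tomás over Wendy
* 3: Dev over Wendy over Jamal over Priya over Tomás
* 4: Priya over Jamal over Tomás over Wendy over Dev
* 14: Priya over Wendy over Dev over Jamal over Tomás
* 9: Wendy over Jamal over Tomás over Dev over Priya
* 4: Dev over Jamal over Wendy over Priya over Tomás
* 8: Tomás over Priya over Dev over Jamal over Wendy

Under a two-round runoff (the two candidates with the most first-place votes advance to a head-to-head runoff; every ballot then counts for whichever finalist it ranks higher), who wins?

Dev

Round 1 first-place votes: Priya 18, Jamal 15, Tomás 8, Wendy 9, Dev 16. Priya and Dev advance.
Runoff: Priya is ranked above Dev on 26 ballots, Dev above Priya on 40.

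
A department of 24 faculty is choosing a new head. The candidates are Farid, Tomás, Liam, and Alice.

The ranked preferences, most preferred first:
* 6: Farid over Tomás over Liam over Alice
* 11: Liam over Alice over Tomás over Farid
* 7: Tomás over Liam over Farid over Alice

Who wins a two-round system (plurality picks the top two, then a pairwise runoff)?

Tomás

Round 1 first-place votes: Farid 6, Tomás 7, Liam 11, Alice 0. Liam and Tomás advance.
Runoff: Liam is ranked above Tomás on 11 ballots, Tomás above Liam on 13.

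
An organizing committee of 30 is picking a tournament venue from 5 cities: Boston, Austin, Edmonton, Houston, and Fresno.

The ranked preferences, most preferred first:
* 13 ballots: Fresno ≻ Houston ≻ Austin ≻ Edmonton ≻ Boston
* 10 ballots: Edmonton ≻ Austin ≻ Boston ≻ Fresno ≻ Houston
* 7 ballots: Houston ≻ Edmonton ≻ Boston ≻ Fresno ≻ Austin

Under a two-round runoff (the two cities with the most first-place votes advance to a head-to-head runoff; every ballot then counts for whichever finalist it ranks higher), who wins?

Round 1 first-place votes: Boston 0, Austin 0, Edmonton 10, Houston 7, Fresno 13. Fresno and Edmonton advance.
Runoff: Fresno is ranked above Edmonton on 13 ballots, Edmonton above Fresno on 17.

Edmonton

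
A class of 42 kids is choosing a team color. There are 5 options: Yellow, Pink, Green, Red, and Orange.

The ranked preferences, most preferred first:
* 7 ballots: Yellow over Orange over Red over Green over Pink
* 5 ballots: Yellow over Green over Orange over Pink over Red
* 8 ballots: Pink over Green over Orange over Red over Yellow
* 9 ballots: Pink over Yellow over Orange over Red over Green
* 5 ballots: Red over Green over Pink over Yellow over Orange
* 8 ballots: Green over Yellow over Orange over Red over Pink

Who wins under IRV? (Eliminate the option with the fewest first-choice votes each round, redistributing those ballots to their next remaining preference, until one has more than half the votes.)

Green

Round 1: Yellow 12, Pink 17, Green 8, Red 5, Orange 0. Orange eliminated.
Round 2: Yellow 12, Pink 17, Green 8, Red 5. Red eliminated.
Round 3: Yellow 12, Pink 17, Green 13. Yellow eliminated.
Round 4: Pink 17, Green 25. Green has a majority (≥22).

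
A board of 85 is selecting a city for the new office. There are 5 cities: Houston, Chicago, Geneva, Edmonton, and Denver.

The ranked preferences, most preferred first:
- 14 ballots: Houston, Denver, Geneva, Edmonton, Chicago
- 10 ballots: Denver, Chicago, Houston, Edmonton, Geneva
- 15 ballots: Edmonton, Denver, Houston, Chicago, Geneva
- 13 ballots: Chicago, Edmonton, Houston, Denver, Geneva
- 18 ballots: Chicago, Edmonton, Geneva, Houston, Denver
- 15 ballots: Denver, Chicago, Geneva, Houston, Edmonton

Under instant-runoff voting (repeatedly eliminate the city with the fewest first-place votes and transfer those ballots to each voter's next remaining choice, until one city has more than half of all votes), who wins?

Denver

Round 1: Houston 14, Chicago 31, Geneva 0, Edmonton 15, Denver 25. Geneva eliminated.
Round 2: Houston 14, Chicago 31, Edmonton 15, Denver 25. Houston eliminated.
Round 3: Chicago 31, Edmonton 15, Denver 39. Edmonton eliminated.
Round 4: Chicago 31, Denver 54. Denver has a majority (≥43).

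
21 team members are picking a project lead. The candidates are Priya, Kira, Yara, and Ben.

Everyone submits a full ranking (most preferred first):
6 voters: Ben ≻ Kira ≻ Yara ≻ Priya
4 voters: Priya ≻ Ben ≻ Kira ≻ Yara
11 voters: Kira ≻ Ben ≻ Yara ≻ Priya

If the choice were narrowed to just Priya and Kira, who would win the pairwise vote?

Kira

Priya is ranked above Kira on 4 ballots; Kira above Priya on 17.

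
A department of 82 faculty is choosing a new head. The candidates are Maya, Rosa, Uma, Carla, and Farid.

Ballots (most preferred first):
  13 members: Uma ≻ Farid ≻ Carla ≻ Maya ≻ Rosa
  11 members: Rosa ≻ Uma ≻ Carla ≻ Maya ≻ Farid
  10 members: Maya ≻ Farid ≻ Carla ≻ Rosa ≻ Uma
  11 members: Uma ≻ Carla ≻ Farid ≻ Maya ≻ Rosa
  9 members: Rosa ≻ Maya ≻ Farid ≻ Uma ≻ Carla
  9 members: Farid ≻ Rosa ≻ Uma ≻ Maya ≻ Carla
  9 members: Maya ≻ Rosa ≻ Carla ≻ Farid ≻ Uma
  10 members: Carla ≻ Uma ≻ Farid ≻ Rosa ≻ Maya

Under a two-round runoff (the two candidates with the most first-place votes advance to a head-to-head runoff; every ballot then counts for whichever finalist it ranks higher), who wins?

Round 1 first-place votes: Maya 19, Rosa 20, Uma 24, Carla 10, Farid 9. Uma and Rosa advance.
Runoff: Uma is ranked above Rosa on 34 ballots, Rosa above Uma on 48.

Rosa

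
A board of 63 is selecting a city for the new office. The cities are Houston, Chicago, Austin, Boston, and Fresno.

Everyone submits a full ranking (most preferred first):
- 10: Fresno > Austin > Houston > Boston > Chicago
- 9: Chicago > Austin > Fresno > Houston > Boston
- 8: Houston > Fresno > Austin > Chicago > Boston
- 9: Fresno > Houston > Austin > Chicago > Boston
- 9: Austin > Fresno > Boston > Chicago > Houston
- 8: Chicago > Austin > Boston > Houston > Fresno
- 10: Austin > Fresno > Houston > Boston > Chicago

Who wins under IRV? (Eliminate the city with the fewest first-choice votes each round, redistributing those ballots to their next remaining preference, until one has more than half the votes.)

Austin

Round 1: Houston 8, Chicago 17, Austin 19, Boston 0, Fresno 19. Boston eliminated.
Round 2: Houston 8, Chicago 17, Austin 19, Fresno 19. Houston eliminated.
Round 3: Chicago 17, Austin 19, Fresno 27. Chicago eliminated.
Round 4: Austin 36, Fresno 27. Austin has a majority (≥32).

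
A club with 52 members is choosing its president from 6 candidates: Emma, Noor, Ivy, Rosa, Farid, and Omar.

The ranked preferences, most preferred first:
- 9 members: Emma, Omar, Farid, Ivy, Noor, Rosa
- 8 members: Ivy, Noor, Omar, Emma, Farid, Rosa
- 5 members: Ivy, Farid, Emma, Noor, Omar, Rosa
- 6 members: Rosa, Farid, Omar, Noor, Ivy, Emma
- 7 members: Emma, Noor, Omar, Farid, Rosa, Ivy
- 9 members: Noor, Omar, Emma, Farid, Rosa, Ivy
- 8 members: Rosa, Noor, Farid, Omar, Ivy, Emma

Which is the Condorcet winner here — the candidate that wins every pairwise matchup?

Noor

Noor vs Emma: 31–21
Noor vs Ivy: 30–22
Noor vs Rosa: 38–14
Noor vs Farid: 32–20
Noor vs Omar: 37–15
Noor beats every other candidate.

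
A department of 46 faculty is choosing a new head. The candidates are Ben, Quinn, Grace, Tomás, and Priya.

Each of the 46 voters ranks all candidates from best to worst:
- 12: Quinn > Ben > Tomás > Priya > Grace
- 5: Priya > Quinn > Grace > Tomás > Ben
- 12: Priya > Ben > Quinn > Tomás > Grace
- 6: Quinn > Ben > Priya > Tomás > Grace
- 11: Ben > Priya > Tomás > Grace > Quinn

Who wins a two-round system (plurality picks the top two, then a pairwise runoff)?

Round 1 first-place votes: Ben 11, Quinn 18, Grace 0, Tomás 0, Priya 17. Quinn and Priya advance.
Runoff: Quinn is ranked above Priya on 18 ballots, Priya above Quinn on 28.

Priya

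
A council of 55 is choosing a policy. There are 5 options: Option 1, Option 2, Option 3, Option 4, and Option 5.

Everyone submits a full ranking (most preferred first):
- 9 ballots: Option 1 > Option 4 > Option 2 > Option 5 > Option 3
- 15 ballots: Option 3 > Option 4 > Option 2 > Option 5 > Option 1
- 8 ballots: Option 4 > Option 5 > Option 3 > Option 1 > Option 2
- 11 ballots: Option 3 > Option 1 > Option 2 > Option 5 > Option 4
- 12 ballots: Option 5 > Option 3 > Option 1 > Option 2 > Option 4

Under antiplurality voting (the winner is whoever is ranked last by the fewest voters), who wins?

Option 5

Last-place votes: Option 1 15, Option 2 8, Option 3 9, Option 4 23, Option 5 0.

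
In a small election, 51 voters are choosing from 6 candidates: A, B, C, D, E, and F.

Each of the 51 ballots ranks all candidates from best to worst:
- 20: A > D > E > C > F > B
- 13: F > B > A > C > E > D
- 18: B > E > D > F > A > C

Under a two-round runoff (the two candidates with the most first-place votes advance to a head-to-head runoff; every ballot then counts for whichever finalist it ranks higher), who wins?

B

Round 1 first-place votes: A 20, B 18, C 0, D 0, E 0, F 13. A and B advance.
Runoff: A is ranked above B on 20 ballots, B above A on 31.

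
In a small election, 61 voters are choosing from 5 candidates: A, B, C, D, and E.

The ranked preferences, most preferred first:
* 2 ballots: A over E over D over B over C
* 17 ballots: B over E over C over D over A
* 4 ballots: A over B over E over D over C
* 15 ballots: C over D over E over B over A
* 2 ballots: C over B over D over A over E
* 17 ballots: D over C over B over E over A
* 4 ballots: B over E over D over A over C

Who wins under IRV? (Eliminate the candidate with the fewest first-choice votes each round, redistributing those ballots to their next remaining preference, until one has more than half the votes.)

Round 1: A 6, B 21, C 17, D 17, E 0. E eliminated.
Round 2: A 6, B 21, C 17, D 17. A eliminated.
Round 3: B 25, C 17, D 19. C eliminated.
Round 4: B 27, D 34. D has a majority (≥31).

D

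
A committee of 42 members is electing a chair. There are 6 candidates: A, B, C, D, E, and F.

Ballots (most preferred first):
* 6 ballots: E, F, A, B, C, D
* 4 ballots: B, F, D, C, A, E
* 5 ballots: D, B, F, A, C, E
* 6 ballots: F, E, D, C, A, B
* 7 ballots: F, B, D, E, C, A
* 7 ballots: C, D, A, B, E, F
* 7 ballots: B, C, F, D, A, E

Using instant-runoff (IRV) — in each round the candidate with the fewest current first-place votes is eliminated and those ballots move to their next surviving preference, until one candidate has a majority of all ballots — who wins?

Round 1: A 0, B 11, C 7, D 5, E 6, F 13. A eliminated.
Round 2: B 11, C 7, D 5, E 6, F 13. D eliminated.
Round 3: B 16, C 7, E 6, F 13. E eliminated.
Round 4: B 16, C 7, F 19. C eliminated.
Round 5: B 23, F 19. B has a majority (≥22).

B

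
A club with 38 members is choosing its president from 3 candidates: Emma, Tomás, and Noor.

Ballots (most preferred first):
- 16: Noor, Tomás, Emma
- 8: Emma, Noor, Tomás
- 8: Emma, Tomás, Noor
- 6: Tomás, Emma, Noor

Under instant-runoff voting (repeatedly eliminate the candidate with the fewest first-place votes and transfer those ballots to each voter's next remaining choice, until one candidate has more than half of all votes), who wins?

Round 1: Emma 16, Tomás 6, Noor 16. Tomás eliminated.
Round 2: Emma 22, Noor 16. Emma has a majority (≥20).

Emma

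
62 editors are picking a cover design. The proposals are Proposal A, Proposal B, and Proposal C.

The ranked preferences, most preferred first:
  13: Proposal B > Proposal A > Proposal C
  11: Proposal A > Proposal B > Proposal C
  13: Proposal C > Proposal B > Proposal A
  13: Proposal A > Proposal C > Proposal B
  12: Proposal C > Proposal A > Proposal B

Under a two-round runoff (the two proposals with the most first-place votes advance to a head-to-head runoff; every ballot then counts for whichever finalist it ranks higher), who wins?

Proposal A

Round 1 first-place votes: Proposal A 24, Proposal B 13, Proposal C 25. Proposal C and Proposal A advance.
Runoff: Proposal C is ranked above Proposal A on 25 ballots, Proposal A above Proposal C on 37.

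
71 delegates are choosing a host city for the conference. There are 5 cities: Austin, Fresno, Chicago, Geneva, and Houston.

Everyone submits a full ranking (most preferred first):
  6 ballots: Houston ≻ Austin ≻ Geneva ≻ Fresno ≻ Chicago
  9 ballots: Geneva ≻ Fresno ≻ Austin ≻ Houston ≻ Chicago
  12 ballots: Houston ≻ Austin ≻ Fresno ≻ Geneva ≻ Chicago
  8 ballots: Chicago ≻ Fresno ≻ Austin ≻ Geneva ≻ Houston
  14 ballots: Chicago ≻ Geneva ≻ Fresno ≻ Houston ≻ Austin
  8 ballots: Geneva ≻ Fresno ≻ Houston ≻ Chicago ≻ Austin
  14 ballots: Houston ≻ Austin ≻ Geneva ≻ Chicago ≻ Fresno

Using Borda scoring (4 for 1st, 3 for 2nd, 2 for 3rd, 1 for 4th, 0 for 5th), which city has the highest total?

Austin: 6×3 + 9×2 + 12×3 + 8×2 + 14×0 + 8×0 + 14×3 = 130
Fresno: 6×1 + 9×3 + 12×2 + 8×3 + 14×2 + 8×3 + 14×0 = 133
Chicago: 6×0 + 9×0 + 12×0 + 8×4 + 14×4 + 8×1 + 14×1 = 110
Geneva: 6×2 + 9×4 + 12×1 + 8×1 + 14×3 + 8×4 + 14×2 = 170
Houston: 6×4 + 9×1 + 12×4 + 8×0 + 14×1 + 8×2 + 14×4 = 167

Geneva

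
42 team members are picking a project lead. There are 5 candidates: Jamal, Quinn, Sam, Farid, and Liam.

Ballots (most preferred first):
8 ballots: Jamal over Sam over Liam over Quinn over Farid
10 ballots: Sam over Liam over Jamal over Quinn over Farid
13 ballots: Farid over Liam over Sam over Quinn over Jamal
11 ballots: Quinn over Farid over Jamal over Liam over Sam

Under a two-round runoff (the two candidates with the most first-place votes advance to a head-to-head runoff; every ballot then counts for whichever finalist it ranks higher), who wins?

Round 1 first-place votes: Jamal 8, Quinn 11, Sam 10, Farid 13, Liam 0. Farid and Quinn advance.
Runoff: Farid is ranked above Quinn on 13 ballots, Quinn above Farid on 29.

Quinn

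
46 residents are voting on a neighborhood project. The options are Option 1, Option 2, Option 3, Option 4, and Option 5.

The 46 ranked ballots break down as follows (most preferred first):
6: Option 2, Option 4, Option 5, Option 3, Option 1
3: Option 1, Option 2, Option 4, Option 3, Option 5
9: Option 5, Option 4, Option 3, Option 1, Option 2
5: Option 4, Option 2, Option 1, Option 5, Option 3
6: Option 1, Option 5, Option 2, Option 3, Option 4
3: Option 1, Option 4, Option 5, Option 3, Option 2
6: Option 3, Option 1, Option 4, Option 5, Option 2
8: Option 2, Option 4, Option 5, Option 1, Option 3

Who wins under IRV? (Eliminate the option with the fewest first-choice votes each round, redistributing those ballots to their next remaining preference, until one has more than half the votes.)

Round 1: Option 1 12, Option 2 14, Option 3 6, Option 4 5, Option 5 9. Option 4 eliminated.
Round 2: Option 1 12, Option 2 19, Option 3 6, Option 5 9. Option 3 eliminated.
Round 3: Option 1 18, Option 2 19, Option 5 9. Option 5 eliminated.
Round 4: Option 1 27, Option 2 19. Option 1 has a majority (≥24).

Option 1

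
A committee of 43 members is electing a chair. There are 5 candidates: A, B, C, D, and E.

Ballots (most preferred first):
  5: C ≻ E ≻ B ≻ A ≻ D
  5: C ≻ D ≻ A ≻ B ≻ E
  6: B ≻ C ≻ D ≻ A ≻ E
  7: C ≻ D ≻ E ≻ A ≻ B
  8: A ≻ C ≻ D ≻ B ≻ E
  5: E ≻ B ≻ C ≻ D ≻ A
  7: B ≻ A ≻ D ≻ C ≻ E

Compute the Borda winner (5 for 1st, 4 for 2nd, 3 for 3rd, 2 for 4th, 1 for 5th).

C

A: 5×2 + 5×3 + 6×2 + 7×2 + 8×5 + 5×1 + 7×4 = 124
B: 5×3 + 5×2 + 6×5 + 7×1 + 8×2 + 5×4 + 7×5 = 133
C: 5×5 + 5×5 + 6×4 + 7×5 + 8×4 + 5×3 + 7×2 = 170
D: 5×1 + 5×4 + 6×3 + 7×4 + 8×3 + 5×2 + 7×3 = 126
E: 5×4 + 5×1 + 6×1 + 7×3 + 8×1 + 5×5 + 7×1 = 92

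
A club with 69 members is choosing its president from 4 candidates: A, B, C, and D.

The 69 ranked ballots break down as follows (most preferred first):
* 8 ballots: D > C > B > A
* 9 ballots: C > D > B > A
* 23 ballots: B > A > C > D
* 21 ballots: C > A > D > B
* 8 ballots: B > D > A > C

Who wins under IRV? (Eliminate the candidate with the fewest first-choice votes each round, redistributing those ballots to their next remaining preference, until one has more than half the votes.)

C

Round 1: A 0, B 31, C 30, D 8. A eliminated.
Round 2: B 31, C 30, D 8. D eliminated.
Round 3: B 31, C 38. C has a majority (≥35).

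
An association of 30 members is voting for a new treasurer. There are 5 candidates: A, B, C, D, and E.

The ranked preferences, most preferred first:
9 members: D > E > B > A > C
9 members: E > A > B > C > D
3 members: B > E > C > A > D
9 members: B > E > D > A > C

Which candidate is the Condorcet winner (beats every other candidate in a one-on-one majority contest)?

E

E vs A: 30–0
E vs B: 18–12
E vs C: 30–0
E vs D: 21–9
E beats every other candidate.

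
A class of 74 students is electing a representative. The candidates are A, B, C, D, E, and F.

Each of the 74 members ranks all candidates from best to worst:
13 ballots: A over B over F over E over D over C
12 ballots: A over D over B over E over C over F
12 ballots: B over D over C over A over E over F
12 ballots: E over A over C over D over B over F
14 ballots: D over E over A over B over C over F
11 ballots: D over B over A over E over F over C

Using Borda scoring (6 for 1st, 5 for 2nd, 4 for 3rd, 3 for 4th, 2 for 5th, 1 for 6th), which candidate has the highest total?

A

A: 13×6 + 12×6 + 12×3 + 12×5 + 14×4 + 11×4 = 346
B: 13×5 + 12×4 + 12×6 + 12×2 + 14×3 + 11×5 = 306
C: 13×1 + 12×2 + 12×4 + 12×4 + 14×2 + 11×1 = 172
D: 13×2 + 12×5 + 12×5 + 12×3 + 14×6 + 11×6 = 332
E: 13×3 + 12×3 + 12×2 + 12×6 + 14×5 + 11×3 = 274
F: 13×4 + 12×1 + 12×1 + 12×1 + 14×1 + 11×2 = 124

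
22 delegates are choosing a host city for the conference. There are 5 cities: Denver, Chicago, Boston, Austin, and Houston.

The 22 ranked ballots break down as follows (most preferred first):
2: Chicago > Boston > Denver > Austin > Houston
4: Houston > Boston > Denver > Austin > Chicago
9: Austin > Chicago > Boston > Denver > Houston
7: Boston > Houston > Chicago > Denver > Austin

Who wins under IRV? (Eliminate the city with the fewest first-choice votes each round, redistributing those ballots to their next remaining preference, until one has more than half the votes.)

Round 1: Denver 0, Chicago 2, Boston 7, Austin 9, Houston 4. Denver eliminated.
Round 2: Chicago 2, Boston 7, Austin 9, Houston 4. Chicago eliminated.
Round 3: Boston 9, Austin 9, Houston 4. Houston eliminated.
Round 4: Boston 13, Austin 9. Boston has a majority (≥12).

Boston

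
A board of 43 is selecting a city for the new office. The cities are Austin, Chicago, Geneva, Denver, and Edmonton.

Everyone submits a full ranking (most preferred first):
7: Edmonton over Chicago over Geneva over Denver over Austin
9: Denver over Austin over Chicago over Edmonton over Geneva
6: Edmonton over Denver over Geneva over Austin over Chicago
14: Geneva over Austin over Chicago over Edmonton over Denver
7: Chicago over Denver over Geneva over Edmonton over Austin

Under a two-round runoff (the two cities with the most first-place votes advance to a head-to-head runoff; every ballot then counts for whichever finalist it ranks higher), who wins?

Round 1 first-place votes: Austin 0, Chicago 7, Geneva 14, Denver 9, Edmonton 13. Geneva and Edmonton advance.
Runoff: Geneva is ranked above Edmonton on 21 ballots, Edmonton above Geneva on 22.

Edmonton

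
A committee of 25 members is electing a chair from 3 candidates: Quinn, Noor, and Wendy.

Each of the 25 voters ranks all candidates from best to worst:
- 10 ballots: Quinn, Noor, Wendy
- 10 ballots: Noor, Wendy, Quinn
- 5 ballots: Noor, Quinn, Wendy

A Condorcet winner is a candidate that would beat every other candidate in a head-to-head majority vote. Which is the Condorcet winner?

Noor

Noor vs Quinn: 15–10
Noor vs Wendy: 25–0
Noor beats every other candidate.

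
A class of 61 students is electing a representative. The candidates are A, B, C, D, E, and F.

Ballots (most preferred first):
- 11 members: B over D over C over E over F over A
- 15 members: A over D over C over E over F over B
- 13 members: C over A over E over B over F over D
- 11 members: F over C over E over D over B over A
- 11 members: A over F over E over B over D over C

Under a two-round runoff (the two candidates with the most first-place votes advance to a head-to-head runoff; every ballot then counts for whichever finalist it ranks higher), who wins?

Round 1 first-place votes: A 26, B 11, C 13, D 0, E 0, F 11. A and C advance.
Runoff: A is ranked above C on 26 ballots, C above A on 35.

C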